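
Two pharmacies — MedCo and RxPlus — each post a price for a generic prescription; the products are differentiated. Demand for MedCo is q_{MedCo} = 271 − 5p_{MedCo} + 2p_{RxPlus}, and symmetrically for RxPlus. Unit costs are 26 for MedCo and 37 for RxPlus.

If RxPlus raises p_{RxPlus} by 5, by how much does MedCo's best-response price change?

MedCo's profit: π = (p_{MedCo} − 26)(271 − 5p_{MedCo} + 2p_{RxPlus}).
∂π/∂p_{MedCo} = 401 − 10p_{MedCo} + 2p_{RxPlus} = 0 ⇒ p_{MedCo} = 40.1 + 0.2p_{RxPlus}.
The reaction-function slope is 0.2, so a 5-unit rise in p_{RxPlus} moves p_{MedCo} by 0.2 × 5 = 1. MedCo's best response rises — the actions are strategic complements.

1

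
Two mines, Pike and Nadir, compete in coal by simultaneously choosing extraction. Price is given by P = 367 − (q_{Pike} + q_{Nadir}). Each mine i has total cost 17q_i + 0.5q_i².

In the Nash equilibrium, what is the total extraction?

175

Mine Pike's profit: π = q_{Pike}(367 − (q_{Pike} + q_{Nadir})) − 17q_{Pike} − 0.5q_{Pike}².
∂π/∂q_{Pike} = 350 − 3q_{Pike} − q_{Nadir} = 0, so q_{Pike} = 350/3 − (1/3)q_{Nadir}.
Setting q_{Pike} = q_{Nadir} in the reaction function: q_{Pike} = 350/3 − (1/3)q_{Pike}, so q_{Pike} = (350/3) / (4/3) = 87.5.
Total extraction: 87.5 + 87.5 = 175.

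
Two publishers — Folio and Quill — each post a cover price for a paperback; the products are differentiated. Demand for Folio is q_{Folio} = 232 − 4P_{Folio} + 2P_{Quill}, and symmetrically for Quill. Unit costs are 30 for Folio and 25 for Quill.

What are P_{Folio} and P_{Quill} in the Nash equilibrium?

Folio's profit: π = (P_{Folio} − 30)(232 − 4P_{Folio} + 2P_{Quill}).
∂π/∂P_{Folio} = 352 − 8P_{Folio} + 2P_{Quill} = 0 ⇒ P_{Folio} = 44 + 0.25P_{Quill}.
Similarly P_{Quill} = 41.5 + 0.25P_{Folio}.
Solving the two reaction functions simultaneously: (1 − (0.25)(0.25))P_{Folio} = 44 + 0.25·41.5, so 0.9375P_{Folio} = 54.375 and P_{Folio} = 58.
Then P_{Quill} = 41.5 + 0.25·58 = 56.

58, 56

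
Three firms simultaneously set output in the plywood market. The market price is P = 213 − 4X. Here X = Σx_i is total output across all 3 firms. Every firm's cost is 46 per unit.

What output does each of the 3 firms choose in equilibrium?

A representative firm's profit is π_i = x_i(213 − 4X) − 46x_i, with X = x_i + Σ_{j≠i} x_j.
First-order condition: 167 − 8x_i − 4Σ_{j≠i} x_j = 0.
With identical firms, set every x_j = x: then 167 − 8x − 8x = 0, i.e. x = 167/16 = 10.4375.

10.4375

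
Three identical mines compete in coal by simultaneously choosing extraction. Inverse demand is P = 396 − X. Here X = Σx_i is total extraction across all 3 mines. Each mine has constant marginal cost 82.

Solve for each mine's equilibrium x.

78.5

A representative mine's profit is π_i = x_i(396 − X) − 82x_i, with X = x_i + Σ_{j≠i} x_j.
First-order condition: 314 − 2x_i − Σ_{j≠i} x_j = 0.
With identical mines, set every x_j = x: then 314 − 2x − 2x = 0, i.e. x = 314/4 = 78.5.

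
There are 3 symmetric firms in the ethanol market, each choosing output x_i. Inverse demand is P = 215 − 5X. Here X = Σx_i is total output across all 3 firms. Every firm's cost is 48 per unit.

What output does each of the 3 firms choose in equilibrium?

A representative firm's profit is π_i = x_i(215 − 5X) − 48x_i, with X = x_i + Σ_{j≠i} x_j.
First-order condition: 167 − 10x_i − 5Σ_{j≠i} x_j = 0.
With identical firms, set every x_j = x: then 167 − 10x − 10x = 0, i.e. x = 167/20 = 8.35.

8.35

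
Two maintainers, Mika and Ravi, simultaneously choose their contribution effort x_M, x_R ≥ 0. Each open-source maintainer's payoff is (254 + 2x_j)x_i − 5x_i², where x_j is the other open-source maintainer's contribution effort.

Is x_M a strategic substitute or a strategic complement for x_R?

strategic complements

Mika's payoff is (254 + 2x_R)x_M − 5x_M².
∂π/∂x_M = 254 + 2x_R − 10x_M = 0, so x_M = 25.4 + 0.2x_R.
The best-response slope dx_M/dx_R = 0.2 > 0: the reaction function is upward-sloping, so the choices are strategic complements.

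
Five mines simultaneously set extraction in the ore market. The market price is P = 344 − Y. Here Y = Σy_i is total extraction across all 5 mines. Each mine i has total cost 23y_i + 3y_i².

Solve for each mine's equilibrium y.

26.75

A representative mine's profit is π_i = y_i(344 − Y) − 23y_i − 3y_i², with Y = y_i + Σ_{j≠i} y_j.
First-order condition: 321 − 8y_i − Σ_{j≠i} y_j = 0.
In a symmetric equilibrium every mine chooses the same y, so Σ_{j≠i} y_j = 4y. The condition becomes 321 − 12y = 0, giving y = 321/12 = 26.75.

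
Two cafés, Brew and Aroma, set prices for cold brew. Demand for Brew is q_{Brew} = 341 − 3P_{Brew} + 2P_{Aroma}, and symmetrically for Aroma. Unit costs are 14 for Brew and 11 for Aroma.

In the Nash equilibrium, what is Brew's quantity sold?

Brew's profit: π = (P_{Brew} − 14)(341 − 3P_{Brew} + 2P_{Aroma}).
∂π/∂P_{Brew} = 383 − 6P_{Brew} + 2P_{Aroma} = 0 ⇒ P_{Brew} = 383/6 + (1/3)P_{Aroma}.
Similarly P_{Aroma} = 187/3 + (1/3)P_{Brew}.
Plugging P_{Aroma} into Brew's best response: P_{Brew} = 383/6 + (1/3)(187/3 + (1/3)P_{Brew}) ⇒ (8/9)P_{Brew} = 1523/18, so P_{Brew} = 95.1875.
Then P_{Aroma} = 187/3 + (1/3)·95.1875 = 94.0625.
q_{Brew} = 341 − 3·95.1875 + 2·94.0625 = 243.5625.

243.5625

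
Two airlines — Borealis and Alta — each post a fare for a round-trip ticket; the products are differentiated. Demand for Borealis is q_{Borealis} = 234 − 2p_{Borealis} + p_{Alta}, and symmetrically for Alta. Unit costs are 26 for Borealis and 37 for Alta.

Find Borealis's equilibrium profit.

10025.28

Borealis's profit: π = (p_{Borealis} − 26)(234 − 2p_{Borealis} + p_{Alta}).
∂π/∂p_{Borealis} = 286 − 4p_{Borealis} + p_{Alta} = 0 ⇒ p_{Borealis} = 71.5 + 0.25p_{Alta}.
Similarly p_{Alta} = 77 + 0.25p_{Borealis}.
Solving the two reaction functions simultaneously: (1 − (0.25)(0.25))p_{Borealis} = 71.5 + 0.25·77, so 0.9375p_{Borealis} = 90.75 and p_{Borealis} = 96.8.
Then p_{Alta} = 77 + 0.25·96.8 = 101.2.
q_{Borealis} = 234 − 2·96.8 + 101.2 = 141.6.
Profit = (96.8 − 26)·141.6 = 10025.28.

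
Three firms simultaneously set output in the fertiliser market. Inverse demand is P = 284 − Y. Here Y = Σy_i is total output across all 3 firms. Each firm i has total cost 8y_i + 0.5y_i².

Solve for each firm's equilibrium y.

A representative firm's profit is π_i = y_i(284 − Y) − 8y_i − 0.5y_i², with Y = y_i + Σ_{j≠i} y_j.
First-order condition: 276 − 3y_i − Σ_{j≠i} y_j = 0.
In a symmetric equilibrium every firm chooses the same y, so Σ_{j≠i} y_j = 2y. The condition becomes 276 − 5y = 0, giving y = 276/5 = 55.2.

55.2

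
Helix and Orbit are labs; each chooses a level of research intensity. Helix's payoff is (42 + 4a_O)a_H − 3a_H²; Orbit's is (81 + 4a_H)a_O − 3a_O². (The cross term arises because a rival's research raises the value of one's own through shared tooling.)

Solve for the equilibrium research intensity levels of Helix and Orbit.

Expanding Helix's payoff: 42a_H + 4a_Oa_H − 3a_H².
∂π/∂a_H = 42 + 4a_O − 6a_H = 0, so a_H = 7 + (2/3)a_O.
Likewise for Orbit: a_O = 13.5 + (2/3)a_H.
Substituting the second reaction function into the first: a_H = 7 + (2/3)(13.5 + (2/3)a_H), which gives (5/9)a_H = 16 ⇒ a_H = 28.8.
Then a_O = 13.5 + (2/3)·28.8 = 32.7.

28.8, 32.7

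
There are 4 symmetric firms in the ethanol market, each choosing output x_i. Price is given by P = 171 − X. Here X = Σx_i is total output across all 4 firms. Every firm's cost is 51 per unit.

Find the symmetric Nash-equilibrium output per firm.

A representative firm's profit is π_i = x_i(171 − X) − 51x_i, with X = x_i + Σ_{j≠i} x_j.
First-order condition: 120 − 2x_i − Σ_{j≠i} x_j = 0.
In a symmetric equilibrium every firm chooses the same x, so Σ_{j≠i} x_j = 3x. The condition becomes 120 − 5x = 0, giving x = 120/5 = 24.

24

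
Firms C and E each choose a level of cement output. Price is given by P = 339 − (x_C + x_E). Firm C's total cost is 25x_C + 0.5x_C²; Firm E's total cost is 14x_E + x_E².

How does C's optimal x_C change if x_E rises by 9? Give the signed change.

Firm C's profit: π = x_C(339 − (x_C + x_E)) − 25x_C − 0.5x_C².
∂π/∂x_C = 314 − 3x_C − x_E = 0, so x_C = 314/3 − (1/3)x_E.
The reaction-function slope is −1/3, so a 9-unit rise in x_E moves x_C by −1/3 × 9 = −3. C's best response falls — the actions are strategic substitutes.

-3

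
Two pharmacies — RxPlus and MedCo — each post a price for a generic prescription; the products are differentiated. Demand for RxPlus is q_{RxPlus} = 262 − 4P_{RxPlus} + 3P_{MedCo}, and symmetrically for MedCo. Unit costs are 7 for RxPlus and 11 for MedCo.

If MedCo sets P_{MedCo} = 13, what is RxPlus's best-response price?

RxPlus's profit: π = (P_{RxPlus} − 7)(262 − 4P_{RxPlus} + 3P_{MedCo}).
∂π/∂P_{RxPlus} = 290 − 8P_{RxPlus} + 3P_{MedCo} = 0 ⇒ P_{RxPlus} = 36.25 + 0.375P_{MedCo}.
At P_{MedCo} = 13: P_{RxPlus} = 36.25 + 0.375·13 = 41.125.

41.125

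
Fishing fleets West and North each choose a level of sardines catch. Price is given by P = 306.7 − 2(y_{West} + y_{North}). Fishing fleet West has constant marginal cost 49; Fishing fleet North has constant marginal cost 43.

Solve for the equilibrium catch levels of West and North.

Fishing fleet West's profit: π = y_{West}(306.7 − 2(y_{West} + y_{North})) − 49y_{West}.
∂π/∂y_{West} = 257.7 − 4y_{West} − 2y_{North} = 0, so y_{West} = 64.425 − 0.5y_{North}.
By the same steps for North: y_{North} = 65.925 − 0.5y_{West}.
Plugging y_{North} into West's best response: y_{West} = 64.425 − 0.5(65.925 − 0.5y_{West}) ⇒ 0.75y_{West} = 31.4625, so y_{West} = 41.95.
Then y_{North} = 65.925 − 0.5·41.95 = 44.95.

41.95, 44.95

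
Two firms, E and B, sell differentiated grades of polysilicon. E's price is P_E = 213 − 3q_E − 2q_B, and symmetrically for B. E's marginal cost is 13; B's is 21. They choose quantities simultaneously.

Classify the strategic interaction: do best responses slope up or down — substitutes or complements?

Firm E's profit: π = q_E(213 − 3q_E − 2q_B) − 13q_E.
∂π/∂q_E = 200 − 6q_E − 2q_B = 0 ⇒ q_E = 100/3 − (1/3)q_B.
The best-response slope dq_E/dq_B = −1/3 < 0: the reaction function is downward-sloping, so the choices are strategic substitutes.

strategic substitutes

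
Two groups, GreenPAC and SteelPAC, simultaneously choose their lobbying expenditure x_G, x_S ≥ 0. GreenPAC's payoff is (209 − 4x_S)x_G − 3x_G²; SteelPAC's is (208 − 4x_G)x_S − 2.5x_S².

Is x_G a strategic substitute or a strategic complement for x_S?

strategic substitutes

Expanding GreenPAC's payoff: 209x_G − 4x_Sx_G − 3x_G².
∂π/∂x_G = 209 − 4x_S − 6x_G = 0, so x_G = 209/6 − (2/3)x_S.
The best-response slope dx_G/dx_S = −2/3 < 0: the reaction function is downward-sloping, so the choices are strategic substitutes.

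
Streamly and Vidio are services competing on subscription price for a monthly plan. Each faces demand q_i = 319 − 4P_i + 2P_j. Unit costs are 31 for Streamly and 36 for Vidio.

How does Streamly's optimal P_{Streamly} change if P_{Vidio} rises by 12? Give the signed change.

3

Streamly's profit: π = (P_{Streamly} − 31)(319 − 4P_{Streamly} + 2P_{Vidio}).
∂π/∂P_{Streamly} = 443 − 8P_{Streamly} + 2P_{Vidio} = 0 ⇒ P_{Streamly} = 55.375 + 0.25P_{Vidio}.
The reaction-function slope is 0.25, so a 12-unit rise in P_{Vidio} moves P_{Streamly} by 0.25 × 12 = 3. Streamly's best response rises — the actions are strategic complements.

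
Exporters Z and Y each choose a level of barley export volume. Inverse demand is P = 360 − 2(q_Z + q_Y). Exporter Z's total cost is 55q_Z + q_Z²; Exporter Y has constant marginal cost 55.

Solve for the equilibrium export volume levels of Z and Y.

30.5, 61

Exporter Z's profit: π = q_Z(360 − 2(q_Z + q_Y)) − 55q_Z − q_Z².
∂π/∂q_Z = 305 − 6q_Z − 2q_Y = 0, so q_Z = 305/6 − (1/3)q_Y.
For Y: ∂π/∂q_Y = 305 − 4q_Y − 2q_Z = 0 ⇒ q_Y = 76.25 − 0.5q_Z.
Solving the two reaction functions simultaneously: (1 − (−1/3)(−0.5))q_Z = 305/6 − (1/3)·76.25, so (5/6)q_Z = 305/12 and q_Z = 30.5.
Then q_Y = 76.25 − 0.5·30.5 = 61.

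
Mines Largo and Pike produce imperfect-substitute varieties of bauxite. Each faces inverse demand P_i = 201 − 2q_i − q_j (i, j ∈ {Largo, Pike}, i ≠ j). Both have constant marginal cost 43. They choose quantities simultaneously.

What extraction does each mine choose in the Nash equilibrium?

Mine Largo's profit: π = q_{Largo}(201 − 2q_{Largo} − q_{Pike}) − 43q_{Largo}.
∂π/∂q_{Largo} = 158 − 4q_{Largo} − q_{Pike} = 0 ⇒ q_{Largo} = 39.5 − 0.25q_{Pike}.
By symmetry q_{Pike} = q_{Largo}; substituting into the reaction function, 1.25q_{Largo} = 39.5 and q_{Largo} = 31.6.

31.6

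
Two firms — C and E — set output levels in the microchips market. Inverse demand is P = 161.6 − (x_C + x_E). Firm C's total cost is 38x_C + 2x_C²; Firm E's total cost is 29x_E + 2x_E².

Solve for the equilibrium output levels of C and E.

17.4, 19.2

Firm C's profit: π = x_C(161.6 − (x_C + x_E)) − 38x_C − 2x_C².
∂π/∂x_C = 123.6 − 6x_C − x_E = 0, so x_C = 20.6 − (1/6)x_E.
By the same steps for E: x_E = 22.1 − (1/6)x_C.
Plugging x_E into C's best response: x_C = 20.6 − (1/6)(22.1 − (1/6)x_C) ⇒ (35/36)x_C = 203/12, so x_C = 17.4.
Then x_E = 22.1 − (1/6)·17.4 = 19.2.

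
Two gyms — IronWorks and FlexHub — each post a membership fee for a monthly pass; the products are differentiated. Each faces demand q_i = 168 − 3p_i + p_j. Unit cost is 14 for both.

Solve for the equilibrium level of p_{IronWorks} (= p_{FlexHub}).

42

IronWorks's profit: π = (p_{IronWorks} − 14)(168 − 3p_{IronWorks} + p_{FlexHub}).
∂π/∂p_{IronWorks} = 210 − 6p_{IronWorks} + p_{FlexHub} = 0 ⇒ p_{IronWorks} = 35 + (1/6)p_{FlexHub}.
The game is symmetric, so in equilibrium p_{FlexHub} = p_{IronWorks}: the reaction function gives (5/6)p_{IronWorks} = 35, hence p_{IronWorks} = 42.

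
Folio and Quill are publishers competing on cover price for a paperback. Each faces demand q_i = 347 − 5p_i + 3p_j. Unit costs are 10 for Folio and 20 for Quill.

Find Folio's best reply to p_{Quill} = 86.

65.5

Folio's profit: π = (p_{Folio} − 10)(347 − 5p_{Folio} + 3p_{Quill}).
∂π/∂p_{Folio} = 397 − 10p_{Folio} + 3p_{Quill} = 0 ⇒ p_{Folio} = 39.7 + 0.3p_{Quill}.
At p_{Quill} = 86: p_{Folio} = 39.7 + 0.3·86 = 65.5.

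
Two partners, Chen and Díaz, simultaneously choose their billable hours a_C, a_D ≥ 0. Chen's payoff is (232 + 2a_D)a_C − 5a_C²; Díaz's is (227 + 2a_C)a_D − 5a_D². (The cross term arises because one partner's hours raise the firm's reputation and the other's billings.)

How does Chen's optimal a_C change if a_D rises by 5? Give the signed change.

Expanding Chen's payoff: 232a_C + 2a_Da_C − 5a_C².
∂π/∂a_C = 232 + 2a_D − 10a_C = 0, so a_C = 23.2 + 0.2a_D.
The reaction-function slope is 0.2, so a 5-unit rise in a_D moves a_C by 0.2 × 5 = 1. Chen's best response rises — the actions are strategic complements.

1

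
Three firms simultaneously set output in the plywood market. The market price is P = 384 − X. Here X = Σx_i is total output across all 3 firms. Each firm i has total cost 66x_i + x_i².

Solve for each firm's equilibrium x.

A representative firm's profit is π_i = x_i(384 − X) − 66x_i − x_i², with X = x_i + Σ_{j≠i} x_j.
First-order condition: 318 − 4x_i − Σ_{j≠i} x_j = 0.
Imposing symmetry (x_j = x for all j) turns Σ_{j≠i} x_j into 2x, so 318 = 6x and x = 53.

53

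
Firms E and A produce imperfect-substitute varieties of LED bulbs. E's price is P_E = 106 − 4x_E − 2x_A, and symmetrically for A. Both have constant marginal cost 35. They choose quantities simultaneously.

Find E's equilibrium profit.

Firm E's profit: π = x_E(106 − 4x_E − 2x_A) − 35x_E.
∂π/∂x_E = 71 − 8x_E − 2x_A = 0 ⇒ x_E = 8.875 − 0.25x_A.
Setting x_E = x_A in the reaction function: x_E = 8.875 − 0.25x_E, so x_E = 8.875 / 1.25 = 7.1.
P_E = 106 − 4·7.1 − 2·7.1 = 63.4.
Profit = (63.4 − 35)·7.1 = 201.64.

201.64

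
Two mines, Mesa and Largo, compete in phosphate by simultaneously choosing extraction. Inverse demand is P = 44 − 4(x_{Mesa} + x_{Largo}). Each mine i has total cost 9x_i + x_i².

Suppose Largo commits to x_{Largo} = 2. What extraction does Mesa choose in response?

2.7

Mine Mesa's profit: π = x_{Mesa}(44 − 4(x_{Mesa} + x_{Largo})) − 9x_{Mesa} − x_{Mesa}².
∂π/∂x_{Mesa} = 35 − 10x_{Mesa} − 4x_{Largo} = 0, so x_{Mesa} = 3.5 − 0.4x_{Largo}.
At x_{Largo} = 2: x_{Mesa} = 3.5 − 0.4·2 = 2.7.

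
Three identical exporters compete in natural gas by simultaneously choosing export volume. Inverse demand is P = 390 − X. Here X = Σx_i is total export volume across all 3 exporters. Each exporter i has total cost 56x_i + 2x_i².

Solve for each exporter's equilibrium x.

A representative exporter's profit is π_i = x_i(390 − X) − 56x_i − 2x_i², with X = x_i + Σ_{j≠i} x_j.
First-order condition: 334 − 6x_i − Σ_{j≠i} x_j = 0.
With identical exporters, set every x_j = x: then 334 − 6x − 2x = 0, i.e. x = 334/8 = 41.75.

41.75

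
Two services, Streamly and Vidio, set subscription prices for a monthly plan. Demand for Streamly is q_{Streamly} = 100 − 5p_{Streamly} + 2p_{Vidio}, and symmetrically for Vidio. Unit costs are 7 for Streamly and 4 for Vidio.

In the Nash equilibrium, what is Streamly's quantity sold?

47.8125

Streamly's profit: π = (p_{Streamly} − 7)(100 − 5p_{Streamly} + 2p_{Vidio}).
∂π/∂p_{Streamly} = 135 − 10p_{Streamly} + 2p_{Vidio} = 0 ⇒ p_{Streamly} = 13.5 + 0.2p_{Vidio}.
Similarly p_{Vidio} = 12 + 0.2p_{Streamly}.
Solving the two reaction functions simultaneously: (1 − (0.2)(0.2))p_{Streamly} = 13.5 + 0.2·12, so 0.96p_{Streamly} = 15.9 and p_{Streamly} = 16.5625.
Then p_{Vidio} = 12 + 0.2·16.5625 = 15.3125.
q_{Streamly} = 100 − 5·16.5625 + 2·15.3125 = 47.8125.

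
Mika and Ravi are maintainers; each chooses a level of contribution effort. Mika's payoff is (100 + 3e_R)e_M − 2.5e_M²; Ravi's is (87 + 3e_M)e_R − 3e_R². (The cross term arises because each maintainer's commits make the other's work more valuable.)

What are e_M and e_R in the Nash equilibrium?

Expanding Mika's payoff: 100e_M + 3e_Re_M − 2.5e_M².
∂π/∂e_M = 100 + 3e_R − 5e_M = 0, so e_M = 20 + 0.6e_R.
Likewise for Ravi: e_R = 14.5 + 0.5e_M.
Plugging e_R into Mika's best response: e_M = 20 + 0.6(14.5 + 0.5e_M) ⇒ 0.7e_M = 28.7, so e_M = 41.
Then e_R = 14.5 + 0.5·41 = 35.

41, 35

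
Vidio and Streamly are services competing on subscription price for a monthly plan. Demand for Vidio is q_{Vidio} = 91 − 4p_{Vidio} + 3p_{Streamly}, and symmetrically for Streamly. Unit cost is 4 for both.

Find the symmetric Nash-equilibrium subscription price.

21.4

Vidio's profit: π = (p_{Vidio} − 4)(91 − 4p_{Vidio} + 3p_{Streamly}).
∂π/∂p_{Vidio} = 107 − 8p_{Vidio} + 3p_{Streamly} = 0 ⇒ p_{Vidio} = 13.375 + 0.375p_{Streamly}.
The game is symmetric, so in equilibrium p_{Streamly} = p_{Vidio}: the reaction function gives 0.625p_{Vidio} = 13.375, hence p_{Vidio} = 21.4.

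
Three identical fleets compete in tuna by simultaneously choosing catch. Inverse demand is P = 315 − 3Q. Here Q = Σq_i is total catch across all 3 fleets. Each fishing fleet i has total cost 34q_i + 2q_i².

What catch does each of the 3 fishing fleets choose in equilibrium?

A representative fishing fleet's profit is π_i = q_i(315 − 3Q) − 34q_i − 2q_i², with Q = q_i + Σ_{j≠i} q_j.
First-order condition: 281 − 10q_i − 3Σ_{j≠i} q_j = 0.
With identical fishing fleets, set every q_j = q: then 281 − 10q − 6q = 0, i.e. q = 281/16 = 17.5625.

17.5625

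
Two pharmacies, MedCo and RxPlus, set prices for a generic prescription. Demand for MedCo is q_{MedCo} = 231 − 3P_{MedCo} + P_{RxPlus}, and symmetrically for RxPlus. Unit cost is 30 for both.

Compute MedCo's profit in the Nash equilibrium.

3508.92

MedCo's profit: π = (P_{MedCo} − 30)(231 − 3P_{MedCo} + P_{RxPlus}).
∂π/∂P_{MedCo} = 321 − 6P_{MedCo} + P_{RxPlus} = 0 ⇒ P_{MedCo} = 53.5 + (1/6)P_{RxPlus}.
By symmetry P_{RxPlus} = P_{MedCo}; substituting into the reaction function, (5/6)P_{MedCo} = 53.5 and P_{MedCo} = 64.2.
q_{MedCo} = 231 − 3·64.2 + 64.2 = 102.6.
Profit = (64.2 − 30)·102.6 = 3508.92.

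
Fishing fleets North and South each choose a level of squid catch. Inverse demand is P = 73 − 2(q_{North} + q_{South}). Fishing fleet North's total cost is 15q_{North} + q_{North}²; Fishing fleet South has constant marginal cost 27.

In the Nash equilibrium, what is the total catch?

15

Fishing fleet North's profit: π = q_{North}(73 − 2(q_{North} + q_{South})) − 15q_{North} − q_{North}².
∂π/∂q_{North} = 58 − 6q_{North} − 2q_{South} = 0, so q_{North} = 29/3 − (1/3)q_{South}.
For South: ∂π/∂q_{South} = 46 − 4q_{South} − 2q_{North} = 0 ⇒ q_{South} = 11.5 − 0.5q_{North}.
Solving the two reaction functions simultaneously: (1 − (−1/3)(−0.5))q_{North} = 29/3 − (1/3)·11.5, so (5/6)q_{North} = 35/6 and q_{North} = 7.
Then q_{South} = 11.5 − 0.5·7 = 8.
Total catch: 7 + 8 = 15.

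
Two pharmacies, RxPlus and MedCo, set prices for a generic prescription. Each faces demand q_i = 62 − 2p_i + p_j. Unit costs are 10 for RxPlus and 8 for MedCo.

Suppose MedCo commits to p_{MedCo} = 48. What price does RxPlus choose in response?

RxPlus's profit: π = (p_{RxPlus} − 10)(62 − 2p_{RxPlus} + p_{MedCo}).
∂π/∂p_{RxPlus} = 82 − 4p_{RxPlus} + p_{MedCo} = 0 ⇒ p_{RxPlus} = 20.5 + 0.25p_{MedCo}.
At p_{MedCo} = 48: p_{RxPlus} = 20.5 + 0.25·48 = 32.5.

32.5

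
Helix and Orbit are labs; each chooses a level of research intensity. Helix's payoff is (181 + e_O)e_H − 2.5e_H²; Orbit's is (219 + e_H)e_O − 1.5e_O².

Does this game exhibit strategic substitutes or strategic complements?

Expanding Helix's payoff: 181e_H + e_Oe_H − 2.5e_H².
∂π/∂e_H = 181 + e_O − 5e_H = 0, so e_H = 36.2 + 0.2e_O.
The best-response slope de_H/de_O = 0.2 > 0: the reaction function is upward-sloping, so the choices are strategic complements.

strategic complements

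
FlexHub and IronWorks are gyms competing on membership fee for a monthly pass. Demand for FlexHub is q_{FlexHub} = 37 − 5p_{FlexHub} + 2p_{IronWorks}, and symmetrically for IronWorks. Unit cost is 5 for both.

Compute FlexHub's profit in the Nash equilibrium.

FlexHub's profit: π = (p_{FlexHub} − 5)(37 − 5p_{FlexHub} + 2p_{IronWorks}).
∂π/∂p_{FlexHub} = 62 − 10p_{FlexHub} + 2p_{IronWorks} = 0 ⇒ p_{FlexHub} = 6.2 + 0.2p_{IronWorks}.
The game is symmetric, so in equilibrium p_{IronWorks} = p_{FlexHub}: the reaction function gives 0.8p_{FlexHub} = 6.2, hence p_{FlexHub} = 7.75.
q_{FlexHub} = 37 − 5·7.75 + 2·7.75 = 13.75.
Profit = (7.75 − 5)·13.75 = 37.8125.

37.8125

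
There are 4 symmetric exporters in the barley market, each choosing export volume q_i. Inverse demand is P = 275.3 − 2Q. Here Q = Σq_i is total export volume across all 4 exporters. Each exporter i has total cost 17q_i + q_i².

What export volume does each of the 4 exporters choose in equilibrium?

A representative exporter's profit is π_i = q_i(275.3 − 2Q) − 17q_i − q_i², with Q = q_i + Σ_{j≠i} q_j.
First-order condition: 258.3 − 6q_i − 2Σ_{j≠i} q_j = 0.
In a symmetric equilibrium every exporter chooses the same q, so Σ_{j≠i} q_j = 3q. The condition becomes 258.3 − 12q = 0, giving q = 258.3/12 = 21.525.

21.525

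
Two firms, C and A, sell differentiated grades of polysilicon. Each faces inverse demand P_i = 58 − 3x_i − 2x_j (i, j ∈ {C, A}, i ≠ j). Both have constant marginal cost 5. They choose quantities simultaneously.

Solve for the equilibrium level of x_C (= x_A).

6.625

Firm C's profit: π = x_C(58 − 3x_C − 2x_A) − 5x_C.
∂π/∂x_C = 53 − 6x_C − 2x_A = 0 ⇒ x_C = 53/6 − (1/3)x_A.
By symmetry x_A = x_C; substituting into the reaction function, (4/3)x_C = 53/6 and x_C = 6.625.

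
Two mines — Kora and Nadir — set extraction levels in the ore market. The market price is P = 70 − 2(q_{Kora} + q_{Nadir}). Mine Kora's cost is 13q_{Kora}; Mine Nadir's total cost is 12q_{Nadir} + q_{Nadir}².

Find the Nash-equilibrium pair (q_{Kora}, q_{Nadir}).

11.3, 5.9

Mine Kora's profit: π = q_{Kora}(70 − 2(q_{Kora} + q_{Nadir})) − 13q_{Kora}.
∂π/∂q_{Kora} = 57 − 4q_{Kora} − 2q_{Nadir} = 0, so q_{Kora} = 14.25 − 0.5q_{Nadir}.
For Nadir: ∂π/∂q_{Nadir} = 58 − 6q_{Nadir} − 2q_{Kora} = 0 ⇒ q_{Nadir} = 29/3 − (1/3)q_{Kora}.
Solving the two reaction functions simultaneously: (1 − (−0.5)(−1/3))q_{Kora} = 14.25 − 0.5·(29/3), so (5/6)q_{Kora} = 113/12 and q_{Kora} = 11.3.
Then q_{Nadir} = 29/3 − (1/3)·11.3 = 5.9.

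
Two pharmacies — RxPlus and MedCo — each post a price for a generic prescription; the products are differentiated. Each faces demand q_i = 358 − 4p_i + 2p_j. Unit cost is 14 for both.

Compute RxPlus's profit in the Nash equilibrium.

RxPlus's profit: π = (p_{RxPlus} − 14)(358 − 4p_{RxPlus} + 2p_{MedCo}).
∂π/∂p_{RxPlus} = 414 − 8p_{RxPlus} + 2p_{MedCo} = 0 ⇒ p_{RxPlus} = 51.75 + 0.25p_{MedCo}.
By symmetry p_{MedCo} = p_{RxPlus}; substituting into the reaction function, 0.75p_{RxPlus} = 51.75 and p_{RxPlus} = 69.
q_{RxPlus} = 358 − 4·69 + 2·69 = 220.
Profit = (69 − 14)·220 = 12100.

12100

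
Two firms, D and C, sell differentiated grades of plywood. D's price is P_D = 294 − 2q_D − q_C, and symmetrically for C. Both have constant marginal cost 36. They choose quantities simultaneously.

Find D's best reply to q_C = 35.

Firm D's profit: π = q_D(294 − 2q_D − q_C) − 36q_D.
∂π/∂q_D = 258 − 4q_D − q_C = 0 ⇒ q_D = 64.5 − 0.25q_C.
At q_C = 35: q_D = 64.5 − 0.25·35 = 55.75.

55.75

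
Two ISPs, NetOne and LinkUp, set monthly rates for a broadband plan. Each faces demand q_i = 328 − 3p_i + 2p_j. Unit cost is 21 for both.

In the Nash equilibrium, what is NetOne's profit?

17671.6875

NetOne's profit: π = (p_{NetOne} − 21)(328 − 3p_{NetOne} + 2p_{LinkUp}).
∂π/∂p_{NetOne} = 391 − 6p_{NetOne} + 2p_{LinkUp} = 0 ⇒ p_{NetOne} = 391/6 + (1/3)p_{LinkUp}.
The game is symmetric, so in equilibrium p_{LinkUp} = p_{NetOne}: the reaction function gives (2/3)p_{NetOne} = 391/6, hence p_{NetOne} = 97.75.
q_{NetOne} = 328 − 3·97.75 + 2·97.75 = 230.25.
Profit = (97.75 − 21)·230.25 = 17671.6875.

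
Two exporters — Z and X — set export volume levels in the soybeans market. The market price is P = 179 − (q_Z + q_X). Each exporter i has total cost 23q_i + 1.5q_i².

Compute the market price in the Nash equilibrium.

Exporter Z's profit: π = q_Z(179 − (q_Z + q_X)) − 23q_Z − 1.5q_Z².
∂π/∂q_Z = 156 − 5q_Z − q_X = 0, so q_Z = 31.2 − 0.2q_X.
By symmetry q_X = q_Z; substituting into the reaction function, 1.2q_Z = 31.2 and q_Z = 26.
Equilibrium price: P = 179 − 52 = 127.

127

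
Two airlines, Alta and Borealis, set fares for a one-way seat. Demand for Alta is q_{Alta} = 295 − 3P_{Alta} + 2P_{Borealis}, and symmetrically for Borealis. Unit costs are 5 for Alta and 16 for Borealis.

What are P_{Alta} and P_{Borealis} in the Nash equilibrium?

Alta's profit: π = (P_{Alta} − 5)(295 − 3P_{Alta} + 2P_{Borealis}).
∂π/∂P_{Alta} = 310 − 6P_{Alta} + 2P_{Borealis} = 0 ⇒ P_{Alta} = 155/3 + (1/3)P_{Borealis}.
Similarly P_{Borealis} = 343/6 + (1/3)P_{Alta}.
Solving the two reaction functions simultaneously: (1 − (1/3)(1/3))P_{Alta} = 155/3 + (1/3)·(343/6), so (8/9)P_{Alta} = 1273/18 and P_{Alta} = 79.5625.
Then P_{Borealis} = 343/6 + (1/3)·79.5625 = 83.6875.

79.5625, 83.6875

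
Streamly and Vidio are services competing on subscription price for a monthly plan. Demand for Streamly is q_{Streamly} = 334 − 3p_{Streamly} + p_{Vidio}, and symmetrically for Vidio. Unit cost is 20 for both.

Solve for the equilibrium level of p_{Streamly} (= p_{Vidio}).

78.8

Streamly's profit: π = (p_{Streamly} − 20)(334 − 3p_{Streamly} + p_{Vidio}).
∂π/∂p_{Streamly} = 394 − 6p_{Streamly} + p_{Vidio} = 0 ⇒ p_{Streamly} = 197/3 + (1/6)p_{Vidio}.
The game is symmetric, so in equilibrium p_{Vidio} = p_{Streamly}: the reaction function gives (5/6)p_{Streamly} = 197/3, hence p_{Streamly} = 78.8.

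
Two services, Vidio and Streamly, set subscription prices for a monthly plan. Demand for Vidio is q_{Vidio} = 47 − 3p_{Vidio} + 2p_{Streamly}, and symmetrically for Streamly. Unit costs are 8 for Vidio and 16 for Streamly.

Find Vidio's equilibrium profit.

379.6875

Vidio's profit: π = (p_{Vidio} − 8)(47 − 3p_{Vidio} + 2p_{Streamly}).
∂π/∂p_{Vidio} = 71 − 6p_{Vidio} + 2p_{Streamly} = 0 ⇒ p_{Vidio} = 71/6 + (1/3)p_{Streamly}.
Similarly p_{Streamly} = 95/6 + (1/3)p_{Vidio}.
Substituting the second reaction function into the first: p_{Vidio} = 71/6 + (1/3)(95/6 + (1/3)p_{Vidio}), which gives (8/9)p_{Vidio} = 154/9 ⇒ p_{Vidio} = 19.25.
Then p_{Streamly} = 95/6 + (1/3)·19.25 = 22.25.
q_{Vidio} = 47 − 3·19.25 + 2·22.25 = 33.75.
Profit = (19.25 − 8)·33.75 = 379.6875.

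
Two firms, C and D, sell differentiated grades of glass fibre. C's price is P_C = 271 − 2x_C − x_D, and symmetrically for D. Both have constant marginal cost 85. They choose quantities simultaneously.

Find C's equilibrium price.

Firm C's profit: π = x_C(271 − 2x_C − x_D) − 85x_C.
∂π/∂x_C = 186 − 4x_C − x_D = 0 ⇒ x_C = 46.5 − 0.25x_D.
By symmetry x_D = x_C; substituting into the reaction function, 1.25x_C = 46.5 and x_C = 37.2.
P_C = 271 − 2·37.2 − 37.2 = 159.4.

159.4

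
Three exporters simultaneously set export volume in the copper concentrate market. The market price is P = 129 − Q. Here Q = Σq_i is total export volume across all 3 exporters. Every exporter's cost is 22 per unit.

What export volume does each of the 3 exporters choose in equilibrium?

26.75

A representative exporter's profit is π_i = q_i(129 − Q) − 22q_i, with Q = q_i + Σ_{j≠i} q_j.
First-order condition: 107 − 2q_i − Σ_{j≠i} q_j = 0.
Imposing symmetry (q_j = q for all j) turns Σ_{j≠i} q_j into 2q, so 107 = 4q and q = 26.75.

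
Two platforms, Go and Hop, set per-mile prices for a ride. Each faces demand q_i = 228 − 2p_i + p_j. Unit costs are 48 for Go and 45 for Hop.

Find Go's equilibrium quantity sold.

119.2

Go's profit: π = (p_{Go} − 48)(228 − 2p_{Go} + p_{Hop}).
∂π/∂p_{Go} = 324 − 4p_{Go} + p_{Hop} = 0 ⇒ p_{Go} = 81 + 0.25p_{Hop}.
Similarly p_{Hop} = 79.5 + 0.25p_{Go}.
Plugging p_{Hop} into Go's best response: p_{Go} = 81 + 0.25(79.5 + 0.25p_{Go}) ⇒ 0.9375p_{Go} = 100.875, so p_{Go} = 107.6.
Then p_{Hop} = 79.5 + 0.25·107.6 = 106.4.
q_{Go} = 228 − 2·107.6 + 106.4 = 119.2.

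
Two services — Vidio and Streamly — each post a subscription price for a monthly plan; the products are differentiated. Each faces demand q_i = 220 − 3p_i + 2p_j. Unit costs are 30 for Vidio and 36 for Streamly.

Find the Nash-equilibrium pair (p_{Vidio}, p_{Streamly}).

Vidio's profit: π = (p_{Vidio} − 30)(220 − 3p_{Vidio} + 2p_{Streamly}).
∂π/∂p_{Vidio} = 310 − 6p_{Vidio} + 2p_{Streamly} = 0 ⇒ p_{Vidio} = 155/3 + (1/3)p_{Streamly}.
Similarly p_{Streamly} = 164/3 + (1/3)p_{Vidio}.
Plugging p_{Streamly} into Vidio's best response: p_{Vidio} = 155/3 + (1/3)(164/3 + (1/3)p_{Vidio}) ⇒ (8/9)p_{Vidio} = 629/9, so p_{Vidio} = 78.625.
Then p_{Streamly} = 164/3 + (1/3)·78.625 = 80.875.

78.625, 80.875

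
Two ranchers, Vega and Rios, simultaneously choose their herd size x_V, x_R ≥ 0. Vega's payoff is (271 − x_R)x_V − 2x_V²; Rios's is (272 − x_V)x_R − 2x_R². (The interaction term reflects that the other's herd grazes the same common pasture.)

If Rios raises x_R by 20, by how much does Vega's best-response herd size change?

Expanding Vega's payoff: 271x_V − x_Rx_V − 2x_V².
∂π/∂x_V = 271 − x_R − 4x_V = 0, so x_V = 67.75 − 0.25x_R.
The reaction-function slope is −0.25, so a 20-unit rise in x_R moves x_V by −0.25 × 20 = −5. Vega's best response falls — the actions are strategic substitutes.

-5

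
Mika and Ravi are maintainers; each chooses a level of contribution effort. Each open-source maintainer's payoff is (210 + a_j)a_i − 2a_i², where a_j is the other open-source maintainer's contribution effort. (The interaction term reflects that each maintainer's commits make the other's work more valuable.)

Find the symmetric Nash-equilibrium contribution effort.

70

Mika's payoff is (210 + a_R)a_M − 2a_M².
∂π/∂a_M = 210 + a_R − 4a_M = 0, so a_M = 52.5 + 0.25a_R.
Setting a_M = a_R in the reaction function: a_M = 52.5 + 0.25a_M, so a_M = 52.5 / 0.75 = 70.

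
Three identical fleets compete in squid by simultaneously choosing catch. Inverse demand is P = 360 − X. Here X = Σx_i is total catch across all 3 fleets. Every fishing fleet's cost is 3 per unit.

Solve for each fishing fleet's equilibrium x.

A representative fishing fleet's profit is π_i = x_i(360 − X) − 3x_i, with X = x_i + Σ_{j≠i} x_j.
First-order condition: 357 − 2x_i − Σ_{j≠i} x_j = 0.
In a symmetric equilibrium every fishing fleet chooses the same x, so Σ_{j≠i} x_j = 2x. The condition becomes 357 − 4x = 0, giving x = 357/4 = 89.25.

89.25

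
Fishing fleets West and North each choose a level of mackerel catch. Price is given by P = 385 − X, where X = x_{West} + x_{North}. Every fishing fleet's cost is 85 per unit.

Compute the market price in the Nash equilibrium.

Fishing fleet West's profit: π = x_{West}(385 − (x_{West} + x_{North})) − 85x_{West}.
∂π/∂x_{West} = 300 − 2x_{West} − x_{North} = 0, so x_{West} = 150 − 0.5x_{North}.
The game is symmetric, so in equilibrium x_{North} = x_{West}: the reaction function gives 1.5x_{West} = 150, hence x_{West} = 100.
Equilibrium price: P = 385 − 200 = 185.

185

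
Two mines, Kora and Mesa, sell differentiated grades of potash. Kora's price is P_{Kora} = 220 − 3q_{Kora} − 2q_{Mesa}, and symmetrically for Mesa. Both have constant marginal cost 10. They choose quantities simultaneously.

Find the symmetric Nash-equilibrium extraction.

Mine Kora's profit: π = q_{Kora}(220 − 3q_{Kora} − 2q_{Mesa}) − 10q_{Kora}.
∂π/∂q_{Kora} = 210 − 6q_{Kora} − 2q_{Mesa} = 0 ⇒ q_{Kora} = 35 − (1/3)q_{Mesa}.
Setting q_{Kora} = q_{Mesa} in the reaction function: q_{Kora} = 35 − (1/3)q_{Kora}, so q_{Kora} = 35 / (4/3) = 26.25.

26.25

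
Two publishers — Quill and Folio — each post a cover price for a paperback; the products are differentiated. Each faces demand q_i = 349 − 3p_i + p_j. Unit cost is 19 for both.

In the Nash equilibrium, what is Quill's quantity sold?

186.6

Quill's profit: π = (p_{Quill} − 19)(349 − 3p_{Quill} + p_{Folio}).
∂π/∂p_{Quill} = 406 − 6p_{Quill} + p_{Folio} = 0 ⇒ p_{Quill} = 203/3 + (1/6)p_{Folio}.
The game is symmetric, so in equilibrium p_{Folio} = p_{Quill}: the reaction function gives (5/6)p_{Quill} = 203/3, hence p_{Quill} = 81.2.
q_{Quill} = 349 − 3·81.2 + 81.2 = 186.6.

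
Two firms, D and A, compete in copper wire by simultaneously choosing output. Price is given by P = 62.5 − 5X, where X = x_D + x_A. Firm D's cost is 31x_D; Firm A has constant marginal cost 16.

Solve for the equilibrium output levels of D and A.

Firm D's profit: π = x_D(62.5 − 5(x_D + x_A)) − 31x_D.
∂π/∂x_D = 31.5 − 10x_D − 5x_A = 0, so x_D = 3.15 − 0.5x_A.
By the same steps for A: x_A = 4.65 − 0.5x_D.
Substituting the second reaction function into the first: x_D = 3.15 − 0.5(4.65 − 0.5x_D), which gives 0.75x_D = 0.825 ⇒ x_D = 1.1.
Then x_A = 4.65 − 0.5·1.1 = 4.1.

1.1, 4.1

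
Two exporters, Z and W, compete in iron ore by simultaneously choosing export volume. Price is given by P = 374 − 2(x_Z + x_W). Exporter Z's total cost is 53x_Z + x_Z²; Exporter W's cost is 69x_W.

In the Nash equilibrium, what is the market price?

Exporter Z's profit: π = x_Z(374 − 2(x_Z + x_W)) − 53x_Z − x_Z².
∂π/∂x_Z = 321 − 6x_Z − 2x_W = 0, so x_Z = 53.5 − (1/3)x_W.
For W: ∂π/∂x_W = 305 − 4x_W − 2x_Z = 0 ⇒ x_W = 76.25 − 0.5x_Z.
Solving the two reaction functions simultaneously: (1 − (−1/3)(−0.5))x_Z = 53.5 − (1/3)·76.25, so (5/6)x_Z = 337/12 and x_Z = 33.7.
Then x_W = 76.25 − 0.5·33.7 = 59.4.
Equilibrium price: P = 374 − 2·93.1 = 187.8.

187.8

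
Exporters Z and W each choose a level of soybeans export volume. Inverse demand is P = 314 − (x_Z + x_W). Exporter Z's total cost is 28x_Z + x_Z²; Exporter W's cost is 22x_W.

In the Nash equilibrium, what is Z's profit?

Exporter Z's profit: π = x_Z(314 − (x_Z + x_W)) − 28x_Z − x_Z².
∂π/∂x_Z = 286 − 4x_Z − x_W = 0, so x_Z = 71.5 − 0.25x_W.
For W: ∂π/∂x_W = 292 − 2x_W − x_Z = 0 ⇒ x_W = 146 − 0.5x_Z.
Plugging x_W into Z's best response: x_Z = 71.5 − 0.25(146 − 0.5x_Z) ⇒ 0.875x_Z = 35, so x_Z = 40.
Then x_W = 146 − 0.5·40 = 126.
Price P = 314 − 166 = 148.
Z's profit: (148 − 28)·40 − (40)² = 3200.

3200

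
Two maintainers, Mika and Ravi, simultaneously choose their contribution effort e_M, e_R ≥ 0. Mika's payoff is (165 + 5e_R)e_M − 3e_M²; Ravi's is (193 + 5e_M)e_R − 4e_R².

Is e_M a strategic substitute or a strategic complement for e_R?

Expanding Mika's payoff: 165e_M + 5e_Re_M − 3e_M².
∂π/∂e_M = 165 + 5e_R − 6e_M = 0, so e_M = 27.5 + (5/6)e_R.
The best-response slope de_M/de_R = 5/6 > 0: the reaction function is upward-sloping, so the choices are strategic complements.

strategic complements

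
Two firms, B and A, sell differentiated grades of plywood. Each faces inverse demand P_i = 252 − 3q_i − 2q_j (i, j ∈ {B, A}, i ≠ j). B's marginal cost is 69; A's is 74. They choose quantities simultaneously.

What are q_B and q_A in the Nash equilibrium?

Firm B's profit: π = q_B(252 − 3q_B − 2q_A) − 69q_B.
∂π/∂q_B = 183 − 6q_B − 2q_A = 0 ⇒ q_B = 30.5 − (1/3)q_A.
Similarly q_A = 89/3 − (1/3)q_B.
Solving the two reaction functions simultaneously: (1 − (−1/3)(−1/3))q_B = 30.5 − (1/3)·(89/3), so (8/9)q_B = 371/18 and q_B = 23.1875.
Then q_A = 89/3 − (1/3)·23.1875 = 21.9375.

23.1875, 21.9375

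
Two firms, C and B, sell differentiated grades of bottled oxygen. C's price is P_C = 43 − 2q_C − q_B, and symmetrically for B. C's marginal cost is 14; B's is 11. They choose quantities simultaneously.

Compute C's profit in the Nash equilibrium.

Firm C's profit: π = q_C(43 − 2q_C − q_B) − 14q_C.
∂π/∂q_C = 29 − 4q_C − q_B = 0 ⇒ q_C = 7.25 − 0.25q_B.
Similarly q_B = 8 − 0.25q_C.
Substituting the second reaction function into the first: q_C = 7.25 − 0.25(8 − 0.25q_C), which gives 0.9375q_C = 5.25 ⇒ q_C = 5.6.
Then q_B = 8 − 0.25·5.6 = 6.6.
P_C = 43 − 2·5.6 − 6.6 = 25.2.
Profit = (25.2 − 14)·5.6 = 62.72.

62.72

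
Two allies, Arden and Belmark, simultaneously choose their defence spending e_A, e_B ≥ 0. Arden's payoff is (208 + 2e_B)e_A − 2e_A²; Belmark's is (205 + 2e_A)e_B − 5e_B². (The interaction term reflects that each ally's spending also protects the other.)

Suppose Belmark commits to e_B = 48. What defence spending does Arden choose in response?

76

Expanding Arden's payoff: 208e_A + 2e_Be_A − 2e_A².
∂π/∂e_A = 208 + 2e_B − 4e_A = 0, so e_A = 52 + 0.5e_B.
At e_B = 48: e_A = 52 + 0.5·48 = 76.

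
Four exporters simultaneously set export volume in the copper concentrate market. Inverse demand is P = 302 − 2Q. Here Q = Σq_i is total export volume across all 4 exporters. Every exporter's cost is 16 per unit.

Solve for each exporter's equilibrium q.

28.6

A representative exporter's profit is π_i = q_i(302 − 2Q) − 16q_i, with Q = q_i + Σ_{j≠i} q_j.
First-order condition: 286 − 4q_i − 2Σ_{j≠i} q_j = 0.
In a symmetric equilibrium every exporter chooses the same q, so Σ_{j≠i} q_j = 3q. The condition becomes 286 − 10q = 0, giving q = 286/10 = 28.6.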